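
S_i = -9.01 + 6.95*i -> [-9.01, -2.06, 4.89, 11.84, 18.79]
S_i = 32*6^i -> [32, 192, 1152, 6912, 41472]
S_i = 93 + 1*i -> [93, 94, 95, 96, 97]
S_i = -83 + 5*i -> [-83, -78, -73, -68, -63]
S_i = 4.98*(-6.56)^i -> [4.98, -32.67, 214.31, -1405.86, 9222.42]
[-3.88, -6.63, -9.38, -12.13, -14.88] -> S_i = -3.88 + -2.75*i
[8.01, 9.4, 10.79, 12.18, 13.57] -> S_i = 8.01 + 1.39*i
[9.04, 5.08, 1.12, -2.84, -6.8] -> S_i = 9.04 + -3.96*i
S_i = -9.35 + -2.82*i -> [-9.35, -12.17, -14.99, -17.81, -20.63]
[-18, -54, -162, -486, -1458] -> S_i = -18*3^i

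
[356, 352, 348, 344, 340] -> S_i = 356 + -4*i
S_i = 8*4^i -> [8, 32, 128, 512, 2048]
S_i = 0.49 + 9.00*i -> [0.49, 9.49, 18.49, 27.49, 36.49]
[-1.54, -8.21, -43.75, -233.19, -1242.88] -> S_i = -1.54*5.33^i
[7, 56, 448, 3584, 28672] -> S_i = 7*8^i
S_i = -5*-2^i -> [-5, 10, -20, 40, -80]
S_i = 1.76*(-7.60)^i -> [1.76, -13.38, 101.66, -772.6, 5871.74]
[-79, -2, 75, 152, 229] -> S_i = -79 + 77*i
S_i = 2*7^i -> [2, 14, 98, 686, 4802]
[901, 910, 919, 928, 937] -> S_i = 901 + 9*i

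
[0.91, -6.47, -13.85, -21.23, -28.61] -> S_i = 0.91 + -7.38*i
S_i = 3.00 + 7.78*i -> [3.0, 10.78, 18.56, 26.34, 34.12]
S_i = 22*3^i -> [22, 66, 198, 594, 1782]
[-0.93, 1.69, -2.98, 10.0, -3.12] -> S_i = Random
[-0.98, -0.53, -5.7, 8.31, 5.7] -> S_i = Random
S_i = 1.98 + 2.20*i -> [1.98, 4.18, 6.38, 8.58, 10.78]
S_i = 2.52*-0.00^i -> [2.52, -0.0, 0.0, -0.0, 0.0]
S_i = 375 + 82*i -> [375, 457, 539, 621, 703]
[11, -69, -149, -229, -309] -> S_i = 11 + -80*i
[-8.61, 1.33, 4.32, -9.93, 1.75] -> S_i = Random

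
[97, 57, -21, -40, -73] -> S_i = Random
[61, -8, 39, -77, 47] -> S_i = Random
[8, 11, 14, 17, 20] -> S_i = 8 + 3*i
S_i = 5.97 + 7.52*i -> [5.97, 13.49, 21.01, 28.53, 36.05]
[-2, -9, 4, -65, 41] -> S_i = Random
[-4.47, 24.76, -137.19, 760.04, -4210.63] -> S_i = -4.47*(-5.54)^i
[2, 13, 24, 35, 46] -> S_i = 2 + 11*i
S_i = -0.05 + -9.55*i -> [-0.05, -9.6, -19.15, -28.7, -38.25]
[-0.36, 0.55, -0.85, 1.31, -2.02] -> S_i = -0.36*(-1.54)^i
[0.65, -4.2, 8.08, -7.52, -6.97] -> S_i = Random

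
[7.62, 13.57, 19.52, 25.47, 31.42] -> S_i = 7.62 + 5.95*i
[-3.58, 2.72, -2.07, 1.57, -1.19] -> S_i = -3.58*(-0.76)^i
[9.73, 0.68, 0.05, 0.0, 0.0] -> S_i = 9.73*0.07^i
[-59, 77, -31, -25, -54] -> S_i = Random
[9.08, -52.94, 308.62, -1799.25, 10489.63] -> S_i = 9.08*(-5.83)^i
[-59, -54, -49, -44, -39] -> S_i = -59 + 5*i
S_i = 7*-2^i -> [7, -14, 28, -56, 112]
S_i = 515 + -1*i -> [515, 514, 513, 512, 511]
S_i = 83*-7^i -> [83, -581, 4067, -28469, 199283]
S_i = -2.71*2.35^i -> [-2.71, -6.37, -14.97, -35.17, -82.65]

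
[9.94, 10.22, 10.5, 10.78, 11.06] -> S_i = 9.94 + 0.28*i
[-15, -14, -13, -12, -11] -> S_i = -15 + 1*i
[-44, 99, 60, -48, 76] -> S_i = Random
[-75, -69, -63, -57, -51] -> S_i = -75 + 6*i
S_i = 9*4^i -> [9, 36, 144, 576, 2304]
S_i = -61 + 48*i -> [-61, -13, 35, 83, 131]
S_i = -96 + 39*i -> [-96, -57, -18, 21, 60]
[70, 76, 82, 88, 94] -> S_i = 70 + 6*i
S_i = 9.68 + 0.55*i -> [9.68, 10.23, 10.78, 11.33, 11.88]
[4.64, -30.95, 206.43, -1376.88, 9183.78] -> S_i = 4.64*(-6.67)^i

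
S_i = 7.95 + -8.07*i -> [7.95, -0.12, -8.19, -16.26, -24.33]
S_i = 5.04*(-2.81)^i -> [5.04, -14.16, 39.8, -111.83, 314.24]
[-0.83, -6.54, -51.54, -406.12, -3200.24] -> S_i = -0.83*7.88^i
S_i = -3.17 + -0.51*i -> [-3.17, -3.68, -4.19, -4.7, -5.21]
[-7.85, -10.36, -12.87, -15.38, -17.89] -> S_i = -7.85 + -2.51*i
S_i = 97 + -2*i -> [97, 95, 93, 91, 89]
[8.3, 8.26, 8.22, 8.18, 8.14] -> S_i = 8.30 + -0.04*i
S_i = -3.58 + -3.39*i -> [-3.58, -6.97, -10.36, -13.75, -17.14]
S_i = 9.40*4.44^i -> [9.4, 41.74, 185.31, 822.77, 3653.08]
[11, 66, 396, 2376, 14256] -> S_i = 11*6^i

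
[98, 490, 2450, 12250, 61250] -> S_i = 98*5^i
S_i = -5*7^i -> [-5, -35, -245, -1715, -12005]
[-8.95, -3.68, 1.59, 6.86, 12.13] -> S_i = -8.95 + 5.27*i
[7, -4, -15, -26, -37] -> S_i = 7 + -11*i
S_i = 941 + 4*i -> [941, 945, 949, 953, 957]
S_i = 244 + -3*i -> [244, 241, 238, 235, 232]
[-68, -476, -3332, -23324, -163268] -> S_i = -68*7^i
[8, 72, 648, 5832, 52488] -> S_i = 8*9^i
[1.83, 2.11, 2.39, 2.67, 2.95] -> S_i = 1.83 + 0.28*i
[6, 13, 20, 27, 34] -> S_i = 6 + 7*i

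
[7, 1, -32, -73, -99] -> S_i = Random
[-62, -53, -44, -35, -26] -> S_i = -62 + 9*i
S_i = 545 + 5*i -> [545, 550, 555, 560, 565]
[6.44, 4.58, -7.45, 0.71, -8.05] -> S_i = Random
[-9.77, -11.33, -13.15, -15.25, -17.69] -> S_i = -9.77*1.16^i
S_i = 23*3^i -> [23, 69, 207, 621, 1863]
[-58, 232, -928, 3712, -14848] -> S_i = -58*-4^i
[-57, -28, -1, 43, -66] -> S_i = Random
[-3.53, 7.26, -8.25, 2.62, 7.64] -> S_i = Random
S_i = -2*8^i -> [-2, -16, -128, -1024, -8192]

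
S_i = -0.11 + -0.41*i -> [-0.11, -0.52, -0.93, -1.34, -1.75]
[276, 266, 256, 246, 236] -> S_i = 276 + -10*i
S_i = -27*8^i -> [-27, -216, -1728, -13824, -110592]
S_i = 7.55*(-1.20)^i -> [7.55, -9.06, 10.87, -13.05, 15.66]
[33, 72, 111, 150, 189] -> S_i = 33 + 39*i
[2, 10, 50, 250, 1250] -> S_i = 2*5^i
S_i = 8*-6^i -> [8, -48, 288, -1728, 10368]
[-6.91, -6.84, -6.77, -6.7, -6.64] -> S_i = -6.91*0.99^i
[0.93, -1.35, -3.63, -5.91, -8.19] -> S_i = 0.93 + -2.28*i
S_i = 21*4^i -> [21, 84, 336, 1344, 5376]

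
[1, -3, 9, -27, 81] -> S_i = 1*-3^i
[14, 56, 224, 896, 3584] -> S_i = 14*4^i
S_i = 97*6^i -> [97, 582, 3492, 20952, 125712]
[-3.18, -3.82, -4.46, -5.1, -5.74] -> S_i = -3.18 + -0.64*i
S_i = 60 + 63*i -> [60, 123, 186, 249, 312]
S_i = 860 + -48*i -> [860, 812, 764, 716, 668]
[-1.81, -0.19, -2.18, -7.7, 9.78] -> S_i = Random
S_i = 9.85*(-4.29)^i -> [9.85, -42.26, 181.28, -777.69, 3336.3]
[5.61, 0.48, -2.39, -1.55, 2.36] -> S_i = Random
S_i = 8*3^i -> [8, 24, 72, 216, 648]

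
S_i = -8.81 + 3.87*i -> [-8.81, -4.94, -1.07, 2.8, 6.67]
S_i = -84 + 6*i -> [-84, -78, -72, -66, -60]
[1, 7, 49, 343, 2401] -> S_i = 1*7^i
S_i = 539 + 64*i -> [539, 603, 667, 731, 795]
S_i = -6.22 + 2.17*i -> [-6.22, -4.05, -1.88, 0.29, 2.46]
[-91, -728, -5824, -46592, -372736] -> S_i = -91*8^i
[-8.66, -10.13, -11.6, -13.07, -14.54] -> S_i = -8.66 + -1.47*i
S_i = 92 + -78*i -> [92, 14, -64, -142, -220]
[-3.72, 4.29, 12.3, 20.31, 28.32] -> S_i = -3.72 + 8.01*i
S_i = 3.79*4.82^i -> [3.79, 18.27, 88.05, 424.4, 2045.63]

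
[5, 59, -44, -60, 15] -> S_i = Random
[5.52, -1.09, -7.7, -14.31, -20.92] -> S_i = 5.52 + -6.61*i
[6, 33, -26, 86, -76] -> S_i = Random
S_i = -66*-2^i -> [-66, 132, -264, 528, -1056]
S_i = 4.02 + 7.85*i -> [4.02, 11.87, 19.72, 27.57, 35.42]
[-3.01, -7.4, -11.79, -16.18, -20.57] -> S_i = -3.01 + -4.39*i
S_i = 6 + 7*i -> [6, 13, 20, 27, 34]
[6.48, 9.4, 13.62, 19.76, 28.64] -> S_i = 6.48*1.45^i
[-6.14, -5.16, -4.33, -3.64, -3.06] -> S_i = -6.14*0.84^i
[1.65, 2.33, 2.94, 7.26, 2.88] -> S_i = Random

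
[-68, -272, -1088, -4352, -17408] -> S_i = -68*4^i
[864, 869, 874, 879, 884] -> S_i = 864 + 5*i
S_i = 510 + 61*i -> [510, 571, 632, 693, 754]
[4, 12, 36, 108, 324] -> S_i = 4*3^i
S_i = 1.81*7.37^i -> [1.81, 13.34, 98.31, 724.57, 5340.09]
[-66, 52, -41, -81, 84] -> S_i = Random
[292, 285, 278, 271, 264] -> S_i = 292 + -7*i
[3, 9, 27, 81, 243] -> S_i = 3*3^i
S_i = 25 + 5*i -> [25, 30, 35, 40, 45]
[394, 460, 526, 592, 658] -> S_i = 394 + 66*i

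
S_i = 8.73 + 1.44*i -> [8.73, 10.17, 11.61, 13.05, 14.49]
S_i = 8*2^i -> [8, 16, 32, 64, 128]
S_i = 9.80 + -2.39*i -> [9.8, 7.41, 5.02, 2.63, 0.24]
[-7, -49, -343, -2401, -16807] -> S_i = -7*7^i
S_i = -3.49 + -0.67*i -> [-3.49, -4.16, -4.83, -5.5, -6.17]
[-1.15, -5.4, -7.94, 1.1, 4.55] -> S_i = Random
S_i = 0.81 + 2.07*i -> [0.81, 2.88, 4.95, 7.02, 9.09]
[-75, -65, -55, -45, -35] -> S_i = -75 + 10*i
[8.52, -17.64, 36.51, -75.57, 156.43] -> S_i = 8.52*(-2.07)^i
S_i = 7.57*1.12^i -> [7.57, 8.48, 9.5, 10.64, 11.91]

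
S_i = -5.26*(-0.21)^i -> [-5.26, 1.1, -0.23, 0.05, -0.01]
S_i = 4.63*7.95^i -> [4.63, 36.81, 292.63, 2326.39, 18494.79]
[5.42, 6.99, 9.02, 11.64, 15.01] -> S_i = 5.42*1.29^i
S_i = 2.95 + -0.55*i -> [2.95, 2.4, 1.85, 1.3, 0.75]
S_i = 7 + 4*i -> [7, 11, 15, 19, 23]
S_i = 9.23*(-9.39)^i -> [9.23, -86.67, 813.83, -7641.85, 71756.97]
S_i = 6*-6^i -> [6, -36, 216, -1296, 7776]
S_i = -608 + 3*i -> [-608, -605, -602, -599, -596]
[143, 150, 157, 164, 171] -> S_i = 143 + 7*i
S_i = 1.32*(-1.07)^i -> [1.32, -1.41, 1.51, -1.62, 1.73]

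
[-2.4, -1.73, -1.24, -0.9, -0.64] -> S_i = -2.40*0.72^i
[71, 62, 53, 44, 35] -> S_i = 71 + -9*i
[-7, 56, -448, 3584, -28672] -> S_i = -7*-8^i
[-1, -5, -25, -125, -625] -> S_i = -1*5^i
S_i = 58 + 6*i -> [58, 64, 70, 76, 82]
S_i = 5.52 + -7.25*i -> [5.52, -1.73, -8.98, -16.23, -23.48]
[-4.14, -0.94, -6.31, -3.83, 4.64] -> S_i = Random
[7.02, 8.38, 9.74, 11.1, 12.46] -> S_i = 7.02 + 1.36*i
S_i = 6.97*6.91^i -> [6.97, 48.16, 332.8, 2299.68, 15890.77]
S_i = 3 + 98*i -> [3, 101, 199, 297, 395]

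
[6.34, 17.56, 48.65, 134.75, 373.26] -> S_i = 6.34*2.77^i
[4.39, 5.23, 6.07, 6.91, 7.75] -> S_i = 4.39 + 0.84*i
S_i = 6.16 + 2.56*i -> [6.16, 8.72, 11.28, 13.84, 16.4]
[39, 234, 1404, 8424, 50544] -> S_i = 39*6^i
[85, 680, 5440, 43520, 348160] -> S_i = 85*8^i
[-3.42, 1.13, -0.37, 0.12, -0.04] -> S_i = -3.42*(-0.33)^i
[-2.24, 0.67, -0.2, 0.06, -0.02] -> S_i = -2.24*(-0.30)^i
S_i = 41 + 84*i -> [41, 125, 209, 293, 377]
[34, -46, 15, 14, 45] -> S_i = Random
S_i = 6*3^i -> [6, 18, 54, 162, 486]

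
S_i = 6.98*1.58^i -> [6.98, 11.03, 17.42, 27.53, 43.5]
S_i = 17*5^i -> [17, 85, 425, 2125, 10625]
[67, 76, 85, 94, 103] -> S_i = 67 + 9*i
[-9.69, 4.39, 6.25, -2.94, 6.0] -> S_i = Random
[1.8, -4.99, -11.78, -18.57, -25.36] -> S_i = 1.80 + -6.79*i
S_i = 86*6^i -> [86, 516, 3096, 18576, 111456]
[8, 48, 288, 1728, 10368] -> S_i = 8*6^i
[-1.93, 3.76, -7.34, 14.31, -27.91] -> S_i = -1.93*(-1.95)^i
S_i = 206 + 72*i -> [206, 278, 350, 422, 494]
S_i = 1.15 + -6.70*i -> [1.15, -5.55, -12.25, -18.95, -25.65]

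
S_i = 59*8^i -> [59, 472, 3776, 30208, 241664]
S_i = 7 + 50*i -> [7, 57, 107, 157, 207]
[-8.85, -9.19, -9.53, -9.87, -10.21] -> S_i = -8.85 + -0.34*i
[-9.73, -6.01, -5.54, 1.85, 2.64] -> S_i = Random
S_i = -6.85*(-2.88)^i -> [-6.85, 19.73, -56.82, 163.63, -471.26]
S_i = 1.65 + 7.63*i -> [1.65, 9.28, 16.91, 24.54, 32.17]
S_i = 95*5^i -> [95, 475, 2375, 11875, 59375]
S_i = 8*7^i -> [8, 56, 392, 2744, 19208]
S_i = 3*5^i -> [3, 15, 75, 375, 1875]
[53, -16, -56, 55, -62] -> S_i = Random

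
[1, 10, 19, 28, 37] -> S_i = 1 + 9*i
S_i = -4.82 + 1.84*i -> [-4.82, -2.98, -1.14, 0.7, 2.54]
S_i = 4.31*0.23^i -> [4.31, 0.99, 0.23, 0.05, 0.01]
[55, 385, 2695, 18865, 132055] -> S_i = 55*7^i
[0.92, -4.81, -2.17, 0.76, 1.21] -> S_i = Random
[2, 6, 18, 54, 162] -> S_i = 2*3^i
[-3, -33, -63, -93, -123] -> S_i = -3 + -30*i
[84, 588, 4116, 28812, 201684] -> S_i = 84*7^i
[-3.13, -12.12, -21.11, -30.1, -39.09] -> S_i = -3.13 + -8.99*i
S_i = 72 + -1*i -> [72, 71, 70, 69, 68]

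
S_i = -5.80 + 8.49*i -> [-5.8, 2.69, 11.18, 19.67, 28.16]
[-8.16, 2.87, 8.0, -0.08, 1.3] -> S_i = Random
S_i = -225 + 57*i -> [-225, -168, -111, -54, 3]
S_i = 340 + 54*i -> [340, 394, 448, 502, 556]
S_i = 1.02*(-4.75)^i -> [1.02, -4.84, 23.01, -109.32, 519.25]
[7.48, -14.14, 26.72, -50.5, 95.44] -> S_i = 7.48*(-1.89)^i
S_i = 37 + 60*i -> [37, 97, 157, 217, 277]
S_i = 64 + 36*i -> [64, 100, 136, 172, 208]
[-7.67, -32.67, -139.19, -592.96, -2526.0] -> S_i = -7.67*4.26^i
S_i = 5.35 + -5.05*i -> [5.35, 0.3, -4.75, -9.8, -14.85]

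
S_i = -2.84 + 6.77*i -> [-2.84, 3.93, 10.7, 17.47, 24.24]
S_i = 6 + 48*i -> [6, 54, 102, 150, 198]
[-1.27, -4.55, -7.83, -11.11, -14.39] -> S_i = -1.27 + -3.28*i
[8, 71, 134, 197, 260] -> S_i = 8 + 63*i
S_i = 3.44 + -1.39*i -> [3.44, 2.05, 0.66, -0.73, -2.12]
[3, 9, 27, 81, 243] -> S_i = 3*3^i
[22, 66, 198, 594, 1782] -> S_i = 22*3^i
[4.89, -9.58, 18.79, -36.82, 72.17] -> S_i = 4.89*(-1.96)^i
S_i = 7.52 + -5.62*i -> [7.52, 1.9, -3.72, -9.34, -14.96]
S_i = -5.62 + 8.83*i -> [-5.62, 3.21, 12.04, 20.87, 29.7]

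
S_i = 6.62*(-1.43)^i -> [6.62, -9.47, 13.54, -19.36, 27.68]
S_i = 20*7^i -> [20, 140, 980, 6860, 48020]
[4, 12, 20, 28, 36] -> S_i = 4 + 8*i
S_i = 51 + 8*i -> [51, 59, 67, 75, 83]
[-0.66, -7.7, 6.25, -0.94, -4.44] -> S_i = Random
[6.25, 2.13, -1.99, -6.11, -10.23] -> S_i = 6.25 + -4.12*i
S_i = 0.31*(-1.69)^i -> [0.31, -0.52, 0.89, -1.5, 2.53]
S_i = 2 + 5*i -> [2, 7, 12, 17, 22]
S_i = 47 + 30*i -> [47, 77, 107, 137, 167]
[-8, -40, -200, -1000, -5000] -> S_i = -8*5^i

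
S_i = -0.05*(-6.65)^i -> [-0.05, 0.33, -2.21, 14.7, -97.78]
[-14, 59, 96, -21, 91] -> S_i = Random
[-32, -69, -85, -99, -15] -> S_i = Random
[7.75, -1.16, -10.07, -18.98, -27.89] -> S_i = 7.75 + -8.91*i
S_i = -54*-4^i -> [-54, 216, -864, 3456, -13824]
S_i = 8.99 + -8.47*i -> [8.99, 0.52, -7.95, -16.42, -24.89]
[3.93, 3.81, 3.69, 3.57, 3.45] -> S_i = 3.93 + -0.12*i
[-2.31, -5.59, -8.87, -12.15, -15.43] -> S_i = -2.31 + -3.28*i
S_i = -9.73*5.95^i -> [-9.73, -57.89, -344.47, -2049.57, -12194.97]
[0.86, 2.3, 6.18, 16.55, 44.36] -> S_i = 0.86*2.68^i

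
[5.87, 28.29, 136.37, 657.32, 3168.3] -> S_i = 5.87*4.82^i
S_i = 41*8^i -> [41, 328, 2624, 20992, 167936]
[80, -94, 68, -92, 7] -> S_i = Random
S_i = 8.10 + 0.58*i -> [8.1, 8.68, 9.26, 9.84, 10.42]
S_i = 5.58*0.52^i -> [5.58, 2.9, 1.51, 0.78, 0.41]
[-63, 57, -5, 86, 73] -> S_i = Random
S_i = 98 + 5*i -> [98, 103, 108, 113, 118]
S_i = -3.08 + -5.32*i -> [-3.08, -8.4, -13.72, -19.04, -24.36]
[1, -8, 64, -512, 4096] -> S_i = 1*-8^i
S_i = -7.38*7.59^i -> [-7.38, -56.01, -425.15, -3226.87, -24491.96]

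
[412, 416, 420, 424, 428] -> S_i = 412 + 4*i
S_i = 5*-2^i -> [5, -10, 20, -40, 80]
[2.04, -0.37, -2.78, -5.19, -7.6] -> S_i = 2.04 + -2.41*i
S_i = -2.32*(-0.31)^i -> [-2.32, 0.72, -0.22, 0.07, -0.02]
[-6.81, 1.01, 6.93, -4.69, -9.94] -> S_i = Random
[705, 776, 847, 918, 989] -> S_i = 705 + 71*i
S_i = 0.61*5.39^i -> [0.61, 3.29, 17.72, 95.52, 514.85]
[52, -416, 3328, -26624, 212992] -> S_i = 52*-8^i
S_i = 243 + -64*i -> [243, 179, 115, 51, -13]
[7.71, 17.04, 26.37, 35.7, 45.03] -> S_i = 7.71 + 9.33*i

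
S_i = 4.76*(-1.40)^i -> [4.76, -6.66, 9.33, -13.06, 18.29]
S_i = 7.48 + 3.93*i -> [7.48, 11.41, 15.34, 19.27, 23.2]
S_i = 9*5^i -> [9, 45, 225, 1125, 5625]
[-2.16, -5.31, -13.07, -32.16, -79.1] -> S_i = -2.16*2.46^i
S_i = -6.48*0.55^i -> [-6.48, -3.56, -1.96, -1.08, -0.59]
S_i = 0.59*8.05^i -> [0.59, 4.75, 38.23, 307.78, 2477.62]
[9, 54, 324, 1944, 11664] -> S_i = 9*6^i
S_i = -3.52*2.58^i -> [-3.52, -9.08, -23.43, -60.45, -155.96]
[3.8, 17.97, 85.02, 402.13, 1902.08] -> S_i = 3.80*4.73^i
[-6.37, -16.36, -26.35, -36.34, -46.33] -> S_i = -6.37 + -9.99*i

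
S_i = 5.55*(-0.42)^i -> [5.55, -2.33, 0.98, -0.41, 0.17]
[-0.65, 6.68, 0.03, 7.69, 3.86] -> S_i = Random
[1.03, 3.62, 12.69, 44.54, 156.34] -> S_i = 1.03*3.51^i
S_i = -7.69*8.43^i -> [-7.69, -64.83, -546.49, -4606.9, -38836.19]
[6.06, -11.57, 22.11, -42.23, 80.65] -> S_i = 6.06*(-1.91)^i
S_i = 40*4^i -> [40, 160, 640, 2560, 10240]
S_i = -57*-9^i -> [-57, 513, -4617, 41553, -373977]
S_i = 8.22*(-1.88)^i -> [8.22, -15.45, 29.05, -54.62, 102.68]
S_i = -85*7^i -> [-85, -595, -4165, -29155, -204085]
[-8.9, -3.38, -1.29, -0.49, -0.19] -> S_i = -8.90*0.38^i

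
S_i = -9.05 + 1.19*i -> [-9.05, -7.86, -6.67, -5.48, -4.29]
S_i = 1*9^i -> [1, 9, 81, 729, 6561]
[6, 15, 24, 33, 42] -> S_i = 6 + 9*i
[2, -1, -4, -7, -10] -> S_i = 2 + -3*i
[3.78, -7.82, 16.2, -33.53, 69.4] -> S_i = 3.78*(-2.07)^i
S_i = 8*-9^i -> [8, -72, 648, -5832, 52488]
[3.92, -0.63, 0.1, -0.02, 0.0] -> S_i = 3.92*(-0.16)^i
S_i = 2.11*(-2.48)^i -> [2.11, -5.23, 12.98, -32.18, 79.82]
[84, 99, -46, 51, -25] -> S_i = Random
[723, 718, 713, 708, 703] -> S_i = 723 + -5*i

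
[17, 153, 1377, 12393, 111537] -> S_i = 17*9^i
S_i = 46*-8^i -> [46, -368, 2944, -23552, 188416]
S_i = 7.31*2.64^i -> [7.31, 19.3, 50.95, 134.5, 355.09]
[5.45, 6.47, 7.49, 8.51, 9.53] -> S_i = 5.45 + 1.02*i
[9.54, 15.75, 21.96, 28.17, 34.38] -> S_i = 9.54 + 6.21*i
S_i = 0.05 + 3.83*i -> [0.05, 3.88, 7.71, 11.54, 15.37]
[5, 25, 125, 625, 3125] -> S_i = 5*5^i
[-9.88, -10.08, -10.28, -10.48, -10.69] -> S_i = -9.88*1.02^i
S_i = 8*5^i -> [8, 40, 200, 1000, 5000]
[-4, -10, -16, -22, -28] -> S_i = -4 + -6*i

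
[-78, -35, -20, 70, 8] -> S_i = Random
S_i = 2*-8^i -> [2, -16, 128, -1024, 8192]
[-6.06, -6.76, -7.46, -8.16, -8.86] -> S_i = -6.06 + -0.70*i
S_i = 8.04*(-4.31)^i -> [8.04, -34.65, 149.35, -643.71, 2774.37]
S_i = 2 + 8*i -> [2, 10, 18, 26, 34]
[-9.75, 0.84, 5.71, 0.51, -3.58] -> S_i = Random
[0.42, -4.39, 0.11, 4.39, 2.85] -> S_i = Random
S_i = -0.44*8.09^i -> [-0.44, -3.56, -28.8, -232.97, -1884.72]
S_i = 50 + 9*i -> [50, 59, 68, 77, 86]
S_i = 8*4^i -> [8, 32, 128, 512, 2048]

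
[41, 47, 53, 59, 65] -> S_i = 41 + 6*i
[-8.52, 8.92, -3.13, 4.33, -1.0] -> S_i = Random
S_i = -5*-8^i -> [-5, 40, -320, 2560, -20480]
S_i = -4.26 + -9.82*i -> [-4.26, -14.08, -23.9, -33.72, -43.54]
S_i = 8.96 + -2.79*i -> [8.96, 6.17, 3.38, 0.59, -2.2]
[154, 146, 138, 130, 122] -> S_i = 154 + -8*i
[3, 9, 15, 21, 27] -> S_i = 3 + 6*i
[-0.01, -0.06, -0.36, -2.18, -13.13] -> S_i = -0.01*6.02^i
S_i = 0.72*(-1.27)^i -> [0.72, -0.91, 1.16, -1.47, 1.87]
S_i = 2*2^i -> [2, 4, 8, 16, 32]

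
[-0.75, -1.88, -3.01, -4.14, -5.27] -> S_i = -0.75 + -1.13*i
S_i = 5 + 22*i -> [5, 27, 49, 71, 93]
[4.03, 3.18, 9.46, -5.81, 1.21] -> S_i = Random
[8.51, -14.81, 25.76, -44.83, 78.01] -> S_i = 8.51*(-1.74)^i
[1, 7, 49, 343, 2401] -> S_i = 1*7^i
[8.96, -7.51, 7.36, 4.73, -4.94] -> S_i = Random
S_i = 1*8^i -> [1, 8, 64, 512, 4096]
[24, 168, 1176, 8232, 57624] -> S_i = 24*7^i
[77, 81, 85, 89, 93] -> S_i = 77 + 4*i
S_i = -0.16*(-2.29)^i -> [-0.16, 0.37, -0.84, 1.92, -4.4]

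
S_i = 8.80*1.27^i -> [8.8, 11.18, 14.19, 18.03, 22.89]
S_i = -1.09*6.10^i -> [-1.09, -6.65, -40.56, -247.41, -1509.2]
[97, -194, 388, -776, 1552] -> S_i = 97*-2^i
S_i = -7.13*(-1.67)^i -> [-7.13, 11.91, -19.88, 33.21, -55.46]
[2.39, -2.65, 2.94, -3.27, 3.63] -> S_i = 2.39*(-1.11)^i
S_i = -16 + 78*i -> [-16, 62, 140, 218, 296]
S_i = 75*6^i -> [75, 450, 2700, 16200, 97200]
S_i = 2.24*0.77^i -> [2.24, 1.72, 1.33, 1.02, 0.79]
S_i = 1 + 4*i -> [1, 5, 9, 13, 17]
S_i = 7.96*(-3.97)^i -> [7.96, -31.6, 125.46, -498.06, 1977.31]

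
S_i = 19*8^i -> [19, 152, 1216, 9728, 77824]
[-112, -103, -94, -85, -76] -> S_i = -112 + 9*i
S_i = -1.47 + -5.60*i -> [-1.47, -7.07, -12.67, -18.27, -23.87]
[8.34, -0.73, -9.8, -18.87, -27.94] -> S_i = 8.34 + -9.07*i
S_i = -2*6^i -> [-2, -12, -72, -432, -2592]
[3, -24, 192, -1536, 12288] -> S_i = 3*-8^i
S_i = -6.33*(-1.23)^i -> [-6.33, 7.79, -9.58, 11.78, -14.49]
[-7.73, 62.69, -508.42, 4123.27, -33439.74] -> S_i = -7.73*(-8.11)^i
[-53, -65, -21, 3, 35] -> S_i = Random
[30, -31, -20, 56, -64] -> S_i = Random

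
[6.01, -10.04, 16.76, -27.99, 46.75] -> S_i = 6.01*(-1.67)^i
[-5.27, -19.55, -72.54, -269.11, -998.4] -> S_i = -5.27*3.71^i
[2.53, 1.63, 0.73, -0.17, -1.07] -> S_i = 2.53 + -0.90*i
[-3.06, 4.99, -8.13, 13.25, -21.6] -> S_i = -3.06*(-1.63)^i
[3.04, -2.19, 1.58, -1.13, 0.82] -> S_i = 3.04*(-0.72)^i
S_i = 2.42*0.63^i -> [2.42, 1.52, 0.96, 0.61, 0.38]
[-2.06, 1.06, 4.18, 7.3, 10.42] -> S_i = -2.06 + 3.12*i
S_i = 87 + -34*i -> [87, 53, 19, -15, -49]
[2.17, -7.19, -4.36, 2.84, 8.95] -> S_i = Random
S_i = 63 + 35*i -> [63, 98, 133, 168, 203]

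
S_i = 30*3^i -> [30, 90, 270, 810, 2430]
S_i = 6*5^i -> [6, 30, 150, 750, 3750]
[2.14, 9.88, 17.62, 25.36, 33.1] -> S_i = 2.14 + 7.74*i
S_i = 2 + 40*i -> [2, 42, 82, 122, 162]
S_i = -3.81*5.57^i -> [-3.81, -21.22, -118.2, -658.4, -3667.29]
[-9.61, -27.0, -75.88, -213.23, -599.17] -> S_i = -9.61*2.81^i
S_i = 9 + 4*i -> [9, 13, 17, 21, 25]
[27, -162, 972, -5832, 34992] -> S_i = 27*-6^i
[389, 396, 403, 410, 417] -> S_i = 389 + 7*i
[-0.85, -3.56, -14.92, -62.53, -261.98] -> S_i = -0.85*4.19^i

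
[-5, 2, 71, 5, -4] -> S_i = Random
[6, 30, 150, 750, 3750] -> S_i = 6*5^i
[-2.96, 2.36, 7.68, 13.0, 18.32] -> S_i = -2.96 + 5.32*i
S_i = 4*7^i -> [4, 28, 196, 1372, 9604]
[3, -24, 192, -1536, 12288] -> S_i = 3*-8^i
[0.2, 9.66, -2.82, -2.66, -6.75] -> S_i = Random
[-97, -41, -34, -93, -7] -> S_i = Random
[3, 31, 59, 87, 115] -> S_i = 3 + 28*i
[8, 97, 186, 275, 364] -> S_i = 8 + 89*i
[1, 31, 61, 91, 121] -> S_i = 1 + 30*i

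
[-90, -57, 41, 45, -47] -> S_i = Random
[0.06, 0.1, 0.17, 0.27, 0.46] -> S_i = 0.06*1.66^i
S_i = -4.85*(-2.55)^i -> [-4.85, 12.37, -31.54, 80.42, -205.07]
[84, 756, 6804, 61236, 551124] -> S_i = 84*9^i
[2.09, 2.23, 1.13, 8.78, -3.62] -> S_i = Random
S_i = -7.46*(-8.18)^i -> [-7.46, 61.02, -499.17, 4083.18, -33400.43]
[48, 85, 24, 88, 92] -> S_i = Random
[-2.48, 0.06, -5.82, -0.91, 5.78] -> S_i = Random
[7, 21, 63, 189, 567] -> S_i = 7*3^i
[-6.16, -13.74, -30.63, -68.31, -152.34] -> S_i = -6.16*2.23^i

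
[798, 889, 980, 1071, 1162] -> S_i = 798 + 91*i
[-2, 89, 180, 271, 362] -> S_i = -2 + 91*i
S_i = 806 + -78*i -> [806, 728, 650, 572, 494]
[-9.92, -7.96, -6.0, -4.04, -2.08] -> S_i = -9.92 + 1.96*i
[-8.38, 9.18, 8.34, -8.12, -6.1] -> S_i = Random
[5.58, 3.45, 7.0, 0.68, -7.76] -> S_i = Random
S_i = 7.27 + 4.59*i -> [7.27, 11.86, 16.45, 21.04, 25.63]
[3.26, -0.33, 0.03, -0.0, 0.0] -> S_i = 3.26*(-0.10)^i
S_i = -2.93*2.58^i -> [-2.93, -7.56, -19.5, -50.32, -129.82]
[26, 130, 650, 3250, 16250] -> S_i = 26*5^i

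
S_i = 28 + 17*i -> [28, 45, 62, 79, 96]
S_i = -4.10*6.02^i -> [-4.1, -24.68, -148.59, -894.49, -5384.8]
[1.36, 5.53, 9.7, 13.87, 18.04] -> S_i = 1.36 + 4.17*i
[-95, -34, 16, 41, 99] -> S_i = Random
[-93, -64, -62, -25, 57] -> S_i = Random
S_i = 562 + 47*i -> [562, 609, 656, 703, 750]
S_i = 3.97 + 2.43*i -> [3.97, 6.4, 8.83, 11.26, 13.69]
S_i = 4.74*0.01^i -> [4.74, 0.05, 0.0, 0.0, 0.0]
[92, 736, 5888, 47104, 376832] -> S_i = 92*8^i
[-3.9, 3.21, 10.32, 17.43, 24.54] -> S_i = -3.90 + 7.11*i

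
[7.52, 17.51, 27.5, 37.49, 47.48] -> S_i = 7.52 + 9.99*i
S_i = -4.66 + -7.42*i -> [-4.66, -12.08, -19.5, -26.92, -34.34]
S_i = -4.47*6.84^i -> [-4.47, -30.57, -209.13, -1430.46, -9784.35]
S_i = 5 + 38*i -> [5, 43, 81, 119, 157]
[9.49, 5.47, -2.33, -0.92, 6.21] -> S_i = Random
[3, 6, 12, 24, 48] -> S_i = 3*2^i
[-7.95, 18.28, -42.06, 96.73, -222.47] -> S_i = -7.95*(-2.30)^i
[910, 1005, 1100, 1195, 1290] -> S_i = 910 + 95*i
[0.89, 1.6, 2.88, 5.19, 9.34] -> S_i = 0.89*1.80^i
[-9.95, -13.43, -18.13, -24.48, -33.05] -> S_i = -9.95*1.35^i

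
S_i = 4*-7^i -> [4, -28, 196, -1372, 9604]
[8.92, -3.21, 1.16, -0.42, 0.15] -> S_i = 8.92*(-0.36)^i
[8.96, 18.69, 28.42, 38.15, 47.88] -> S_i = 8.96 + 9.73*i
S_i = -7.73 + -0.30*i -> [-7.73, -8.03, -8.33, -8.63, -8.93]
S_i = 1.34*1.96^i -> [1.34, 2.63, 5.15, 10.09, 19.78]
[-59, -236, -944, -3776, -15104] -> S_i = -59*4^i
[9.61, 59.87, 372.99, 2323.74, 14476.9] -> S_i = 9.61*6.23^i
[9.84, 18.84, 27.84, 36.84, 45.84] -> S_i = 9.84 + 9.00*i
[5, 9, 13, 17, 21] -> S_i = 5 + 4*i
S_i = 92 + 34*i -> [92, 126, 160, 194, 228]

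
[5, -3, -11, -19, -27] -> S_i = 5 + -8*i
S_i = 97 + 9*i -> [97, 106, 115, 124, 133]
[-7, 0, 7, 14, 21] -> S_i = -7 + 7*i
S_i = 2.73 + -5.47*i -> [2.73, -2.74, -8.21, -13.68, -19.15]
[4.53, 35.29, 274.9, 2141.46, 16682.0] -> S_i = 4.53*7.79^i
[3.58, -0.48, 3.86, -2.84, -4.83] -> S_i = Random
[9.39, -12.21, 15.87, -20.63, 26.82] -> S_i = 9.39*(-1.30)^i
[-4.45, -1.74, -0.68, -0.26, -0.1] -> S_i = -4.45*0.39^i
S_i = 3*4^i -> [3, 12, 48, 192, 768]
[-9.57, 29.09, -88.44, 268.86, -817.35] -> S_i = -9.57*(-3.04)^i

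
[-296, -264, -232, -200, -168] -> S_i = -296 + 32*i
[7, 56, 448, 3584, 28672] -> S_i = 7*8^i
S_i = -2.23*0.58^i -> [-2.23, -1.29, -0.75, -0.44, -0.25]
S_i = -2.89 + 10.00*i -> [-2.89, 7.11, 17.11, 27.11, 37.11]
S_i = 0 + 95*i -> [0, 95, 190, 285, 380]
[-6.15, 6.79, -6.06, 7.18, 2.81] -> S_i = Random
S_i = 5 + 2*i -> [5, 7, 9, 11, 13]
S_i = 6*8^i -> [6, 48, 384, 3072, 24576]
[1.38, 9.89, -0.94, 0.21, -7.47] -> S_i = Random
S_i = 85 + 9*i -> [85, 94, 103, 112, 121]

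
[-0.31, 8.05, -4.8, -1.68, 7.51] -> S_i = Random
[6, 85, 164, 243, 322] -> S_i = 6 + 79*i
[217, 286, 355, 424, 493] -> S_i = 217 + 69*i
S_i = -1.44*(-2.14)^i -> [-1.44, 3.08, -6.59, 14.11, -30.2]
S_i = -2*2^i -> [-2, -4, -8, -16, -32]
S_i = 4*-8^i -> [4, -32, 256, -2048, 16384]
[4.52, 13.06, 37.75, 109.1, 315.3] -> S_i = 4.52*2.89^i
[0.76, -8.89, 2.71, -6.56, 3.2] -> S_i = Random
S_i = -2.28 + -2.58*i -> [-2.28, -4.86, -7.44, -10.02, -12.6]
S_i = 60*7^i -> [60, 420, 2940, 20580, 144060]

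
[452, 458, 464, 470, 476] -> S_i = 452 + 6*i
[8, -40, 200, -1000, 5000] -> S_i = 8*-5^i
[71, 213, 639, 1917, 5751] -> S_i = 71*3^i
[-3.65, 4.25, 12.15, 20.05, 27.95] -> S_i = -3.65 + 7.90*i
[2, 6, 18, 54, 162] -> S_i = 2*3^i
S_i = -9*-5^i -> [-9, 45, -225, 1125, -5625]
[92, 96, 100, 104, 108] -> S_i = 92 + 4*i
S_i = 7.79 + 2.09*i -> [7.79, 9.88, 11.97, 14.06, 16.15]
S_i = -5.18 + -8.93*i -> [-5.18, -14.11, -23.04, -31.97, -40.9]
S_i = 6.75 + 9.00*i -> [6.75, 15.75, 24.75, 33.75, 42.75]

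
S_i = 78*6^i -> [78, 468, 2808, 16848, 101088]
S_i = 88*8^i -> [88, 704, 5632, 45056, 360448]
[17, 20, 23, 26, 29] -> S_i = 17 + 3*i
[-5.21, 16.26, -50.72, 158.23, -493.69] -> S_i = -5.21*(-3.12)^i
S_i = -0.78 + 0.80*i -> [-0.78, 0.02, 0.82, 1.62, 2.42]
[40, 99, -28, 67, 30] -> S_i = Random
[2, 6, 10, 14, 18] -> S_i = 2 + 4*i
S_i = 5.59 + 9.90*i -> [5.59, 15.49, 25.39, 35.29, 45.19]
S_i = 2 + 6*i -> [2, 8, 14, 20, 26]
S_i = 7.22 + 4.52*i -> [7.22, 11.74, 16.26, 20.78, 25.3]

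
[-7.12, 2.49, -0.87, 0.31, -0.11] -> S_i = -7.12*(-0.35)^i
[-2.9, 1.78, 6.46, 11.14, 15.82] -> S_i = -2.90 + 4.68*i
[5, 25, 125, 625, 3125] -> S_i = 5*5^i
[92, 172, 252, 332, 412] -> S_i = 92 + 80*i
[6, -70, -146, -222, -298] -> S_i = 6 + -76*i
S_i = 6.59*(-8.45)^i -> [6.59, -55.69, 470.54, -3976.08, 33597.91]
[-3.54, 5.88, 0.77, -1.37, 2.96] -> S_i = Random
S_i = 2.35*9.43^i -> [2.35, 22.16, 208.97, 1970.62, 18582.95]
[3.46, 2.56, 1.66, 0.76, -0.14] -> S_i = 3.46 + -0.90*i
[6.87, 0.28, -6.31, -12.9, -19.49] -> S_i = 6.87 + -6.59*i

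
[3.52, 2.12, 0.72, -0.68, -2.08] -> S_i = 3.52 + -1.40*i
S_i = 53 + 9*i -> [53, 62, 71, 80, 89]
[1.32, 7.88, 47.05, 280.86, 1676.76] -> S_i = 1.32*5.97^i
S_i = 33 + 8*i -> [33, 41, 49, 57, 65]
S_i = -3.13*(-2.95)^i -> [-3.13, 9.23, -27.24, 80.35, -237.05]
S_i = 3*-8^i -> [3, -24, 192, -1536, 12288]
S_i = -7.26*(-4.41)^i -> [-7.26, 32.02, -141.19, 622.66, -2745.94]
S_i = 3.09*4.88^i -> [3.09, 15.08, 73.59, 359.1, 1752.42]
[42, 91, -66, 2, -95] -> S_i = Random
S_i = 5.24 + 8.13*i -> [5.24, 13.37, 21.5, 29.63, 37.76]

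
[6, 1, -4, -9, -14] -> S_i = 6 + -5*i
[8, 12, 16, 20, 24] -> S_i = 8 + 4*i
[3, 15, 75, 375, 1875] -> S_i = 3*5^i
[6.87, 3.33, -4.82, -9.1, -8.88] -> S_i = Random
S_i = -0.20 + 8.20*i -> [-0.2, 8.0, 16.2, 24.4, 32.6]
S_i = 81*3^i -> [81, 243, 729, 2187, 6561]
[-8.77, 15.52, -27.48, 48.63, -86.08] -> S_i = -8.77*(-1.77)^i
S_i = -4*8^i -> [-4, -32, -256, -2048, -16384]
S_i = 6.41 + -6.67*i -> [6.41, -0.26, -6.93, -13.6, -20.27]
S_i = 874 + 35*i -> [874, 909, 944, 979, 1014]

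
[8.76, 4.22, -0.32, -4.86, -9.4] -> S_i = 8.76 + -4.54*i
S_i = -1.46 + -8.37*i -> [-1.46, -9.83, -18.2, -26.57, -34.94]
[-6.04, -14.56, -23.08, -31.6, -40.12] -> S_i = -6.04 + -8.52*i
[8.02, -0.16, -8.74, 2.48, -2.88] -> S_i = Random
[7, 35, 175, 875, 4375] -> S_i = 7*5^i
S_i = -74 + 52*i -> [-74, -22, 30, 82, 134]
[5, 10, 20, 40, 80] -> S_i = 5*2^i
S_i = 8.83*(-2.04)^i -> [8.83, -18.01, 36.75, -74.96, 152.93]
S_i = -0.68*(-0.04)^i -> [-0.68, 0.03, -0.0, 0.0, -0.0]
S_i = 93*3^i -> [93, 279, 837, 2511, 7533]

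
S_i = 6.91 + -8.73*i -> [6.91, -1.82, -10.55, -19.28, -28.01]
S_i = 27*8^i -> [27, 216, 1728, 13824, 110592]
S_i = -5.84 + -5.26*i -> [-5.84, -11.1, -16.36, -21.62, -26.88]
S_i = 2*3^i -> [2, 6, 18, 54, 162]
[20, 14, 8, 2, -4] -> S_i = 20 + -6*i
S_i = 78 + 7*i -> [78, 85, 92, 99, 106]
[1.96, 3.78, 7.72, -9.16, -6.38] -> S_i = Random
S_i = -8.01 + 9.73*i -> [-8.01, 1.72, 11.45, 21.18, 30.91]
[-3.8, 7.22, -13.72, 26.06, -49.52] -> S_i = -3.80*(-1.90)^i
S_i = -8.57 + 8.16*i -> [-8.57, -0.41, 7.75, 15.91, 24.07]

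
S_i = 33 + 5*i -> [33, 38, 43, 48, 53]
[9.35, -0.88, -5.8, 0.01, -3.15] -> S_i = Random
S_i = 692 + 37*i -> [692, 729, 766, 803, 840]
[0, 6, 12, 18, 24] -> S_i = 0 + 6*i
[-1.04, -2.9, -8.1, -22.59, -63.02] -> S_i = -1.04*2.79^i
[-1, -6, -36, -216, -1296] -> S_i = -1*6^i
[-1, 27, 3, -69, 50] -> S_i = Random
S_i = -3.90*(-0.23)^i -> [-3.9, 0.9, -0.21, 0.05, -0.01]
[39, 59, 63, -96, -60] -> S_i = Random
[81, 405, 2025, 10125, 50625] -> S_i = 81*5^i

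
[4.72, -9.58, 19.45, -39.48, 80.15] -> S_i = 4.72*(-2.03)^i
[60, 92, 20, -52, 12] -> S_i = Random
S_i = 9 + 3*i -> [9, 12, 15, 18, 21]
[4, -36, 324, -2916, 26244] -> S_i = 4*-9^i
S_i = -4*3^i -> [-4, -12, -36, -108, -324]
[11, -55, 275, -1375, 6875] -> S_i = 11*-5^i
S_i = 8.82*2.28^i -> [8.82, 20.11, 45.85, 104.54, 238.35]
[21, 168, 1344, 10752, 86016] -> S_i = 21*8^i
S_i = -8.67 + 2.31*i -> [-8.67, -6.36, -4.05, -1.74, 0.57]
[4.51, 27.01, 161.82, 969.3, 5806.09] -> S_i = 4.51*5.99^i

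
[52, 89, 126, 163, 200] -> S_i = 52 + 37*i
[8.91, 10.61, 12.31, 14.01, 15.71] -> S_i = 8.91 + 1.70*i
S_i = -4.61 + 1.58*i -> [-4.61, -3.03, -1.45, 0.13, 1.71]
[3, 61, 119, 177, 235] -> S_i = 3 + 58*i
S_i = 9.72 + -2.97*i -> [9.72, 6.75, 3.78, 0.81, -2.16]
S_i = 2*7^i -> [2, 14, 98, 686, 4802]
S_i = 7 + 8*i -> [7, 15, 23, 31, 39]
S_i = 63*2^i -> [63, 126, 252, 504, 1008]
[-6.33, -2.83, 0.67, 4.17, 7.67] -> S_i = -6.33 + 3.50*i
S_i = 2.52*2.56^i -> [2.52, 6.45, 16.52, 42.28, 108.23]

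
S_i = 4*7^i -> [4, 28, 196, 1372, 9604]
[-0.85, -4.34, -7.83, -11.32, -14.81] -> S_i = -0.85 + -3.49*i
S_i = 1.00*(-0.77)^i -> [1.0, -0.77, 0.59, -0.46, 0.35]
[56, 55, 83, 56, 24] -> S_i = Random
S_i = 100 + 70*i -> [100, 170, 240, 310, 380]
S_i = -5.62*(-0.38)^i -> [-5.62, 2.14, -0.81, 0.31, -0.12]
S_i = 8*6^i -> [8, 48, 288, 1728, 10368]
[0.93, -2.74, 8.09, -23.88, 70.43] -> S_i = 0.93*(-2.95)^i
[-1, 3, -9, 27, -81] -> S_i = -1*-3^i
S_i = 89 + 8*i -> [89, 97, 105, 113, 121]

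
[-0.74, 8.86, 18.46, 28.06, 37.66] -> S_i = -0.74 + 9.60*i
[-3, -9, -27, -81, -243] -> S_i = -3*3^i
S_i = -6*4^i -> [-6, -24, -96, -384, -1536]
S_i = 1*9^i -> [1, 9, 81, 729, 6561]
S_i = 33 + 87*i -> [33, 120, 207, 294, 381]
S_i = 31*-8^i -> [31, -248, 1984, -15872, 126976]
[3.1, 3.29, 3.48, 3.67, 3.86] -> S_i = 3.10 + 0.19*i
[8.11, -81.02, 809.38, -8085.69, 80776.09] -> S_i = 8.11*(-9.99)^i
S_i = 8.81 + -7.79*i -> [8.81, 1.02, -6.77, -14.56, -22.35]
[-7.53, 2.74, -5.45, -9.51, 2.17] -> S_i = Random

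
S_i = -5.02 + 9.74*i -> [-5.02, 4.72, 14.46, 24.2, 33.94]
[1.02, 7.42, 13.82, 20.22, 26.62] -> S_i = 1.02 + 6.40*i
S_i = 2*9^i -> [2, 18, 162, 1458, 13122]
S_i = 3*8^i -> [3, 24, 192, 1536, 12288]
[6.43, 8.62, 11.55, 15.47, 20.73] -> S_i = 6.43*1.34^i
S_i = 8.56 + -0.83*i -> [8.56, 7.73, 6.9, 6.07, 5.24]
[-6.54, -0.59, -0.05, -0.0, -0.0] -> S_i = -6.54*0.09^i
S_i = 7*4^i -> [7, 28, 112, 448, 1792]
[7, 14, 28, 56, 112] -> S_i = 7*2^i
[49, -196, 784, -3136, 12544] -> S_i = 49*-4^i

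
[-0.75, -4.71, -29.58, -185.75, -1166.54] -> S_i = -0.75*6.28^i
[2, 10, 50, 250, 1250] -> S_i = 2*5^i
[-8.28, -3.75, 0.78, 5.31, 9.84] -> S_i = -8.28 + 4.53*i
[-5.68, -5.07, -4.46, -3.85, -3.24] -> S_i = -5.68 + 0.61*i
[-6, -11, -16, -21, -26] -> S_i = -6 + -5*i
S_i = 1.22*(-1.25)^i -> [1.22, -1.52, 1.91, -2.38, 2.98]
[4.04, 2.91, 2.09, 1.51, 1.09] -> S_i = 4.04*0.72^i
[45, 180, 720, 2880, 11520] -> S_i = 45*4^i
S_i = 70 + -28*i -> [70, 42, 14, -14, -42]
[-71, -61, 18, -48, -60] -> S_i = Random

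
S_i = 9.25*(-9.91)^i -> [9.25, -91.67, 908.42, -9002.49, 89214.69]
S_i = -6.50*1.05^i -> [-6.5, -6.82, -7.17, -7.52, -7.9]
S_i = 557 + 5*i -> [557, 562, 567, 572, 577]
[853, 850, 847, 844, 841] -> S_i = 853 + -3*i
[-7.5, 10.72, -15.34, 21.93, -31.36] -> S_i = -7.50*(-1.43)^i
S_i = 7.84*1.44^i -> [7.84, 11.29, 16.26, 23.41, 33.71]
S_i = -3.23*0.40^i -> [-3.23, -1.29, -0.52, -0.21, -0.08]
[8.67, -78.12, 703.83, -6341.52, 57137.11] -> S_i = 8.67*(-9.01)^i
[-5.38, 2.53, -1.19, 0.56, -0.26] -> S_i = -5.38*(-0.47)^i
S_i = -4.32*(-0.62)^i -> [-4.32, 2.68, -1.66, 1.03, -0.64]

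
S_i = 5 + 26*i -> [5, 31, 57, 83, 109]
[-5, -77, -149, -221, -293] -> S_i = -5 + -72*i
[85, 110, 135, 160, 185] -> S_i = 85 + 25*i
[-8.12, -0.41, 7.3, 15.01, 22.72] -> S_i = -8.12 + 7.71*i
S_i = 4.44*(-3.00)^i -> [4.44, -13.32, 39.96, -119.88, 359.64]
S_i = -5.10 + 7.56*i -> [-5.1, 2.46, 10.02, 17.58, 25.14]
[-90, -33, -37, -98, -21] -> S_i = Random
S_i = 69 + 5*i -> [69, 74, 79, 84, 89]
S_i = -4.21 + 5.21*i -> [-4.21, 1.0, 6.21, 11.42, 16.63]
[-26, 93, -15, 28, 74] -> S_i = Random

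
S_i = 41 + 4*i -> [41, 45, 49, 53, 57]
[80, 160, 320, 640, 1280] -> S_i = 80*2^i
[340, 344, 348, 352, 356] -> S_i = 340 + 4*i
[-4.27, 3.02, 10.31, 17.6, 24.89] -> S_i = -4.27 + 7.29*i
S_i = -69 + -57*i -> [-69, -126, -183, -240, -297]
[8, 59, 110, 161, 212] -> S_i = 8 + 51*i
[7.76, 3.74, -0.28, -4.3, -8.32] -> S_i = 7.76 + -4.02*i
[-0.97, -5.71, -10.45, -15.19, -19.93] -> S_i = -0.97 + -4.74*i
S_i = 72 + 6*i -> [72, 78, 84, 90, 96]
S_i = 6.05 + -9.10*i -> [6.05, -3.05, -12.15, -21.25, -30.35]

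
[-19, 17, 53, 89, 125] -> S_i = -19 + 36*i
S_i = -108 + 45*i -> [-108, -63, -18, 27, 72]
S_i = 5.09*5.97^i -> [5.09, 30.39, 181.41, 1083.03, 6465.69]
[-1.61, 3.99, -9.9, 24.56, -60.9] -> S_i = -1.61*(-2.48)^i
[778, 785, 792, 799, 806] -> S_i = 778 + 7*i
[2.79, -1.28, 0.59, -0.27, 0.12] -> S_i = 2.79*(-0.46)^i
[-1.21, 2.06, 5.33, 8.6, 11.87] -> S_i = -1.21 + 3.27*i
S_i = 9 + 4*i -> [9, 13, 17, 21, 25]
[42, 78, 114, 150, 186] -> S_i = 42 + 36*i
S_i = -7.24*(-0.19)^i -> [-7.24, 1.38, -0.26, 0.05, -0.01]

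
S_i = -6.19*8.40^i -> [-6.19, -52.0, -436.77, -3668.84, -30818.24]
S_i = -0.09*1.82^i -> [-0.09, -0.16, -0.3, -0.54, -0.99]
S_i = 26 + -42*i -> [26, -16, -58, -100, -142]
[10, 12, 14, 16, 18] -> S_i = 10 + 2*i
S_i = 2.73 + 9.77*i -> [2.73, 12.5, 22.27, 32.04, 41.81]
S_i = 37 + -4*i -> [37, 33, 29, 25, 21]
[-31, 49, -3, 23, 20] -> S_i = Random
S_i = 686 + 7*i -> [686, 693, 700, 707, 714]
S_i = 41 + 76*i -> [41, 117, 193, 269, 345]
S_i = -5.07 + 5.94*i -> [-5.07, 0.87, 6.81, 12.75, 18.69]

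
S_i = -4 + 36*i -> [-4, 32, 68, 104, 140]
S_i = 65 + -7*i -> [65, 58, 51, 44, 37]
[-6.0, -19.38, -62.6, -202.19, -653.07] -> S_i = -6.00*3.23^i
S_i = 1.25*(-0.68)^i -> [1.25, -0.85, 0.58, -0.39, 0.27]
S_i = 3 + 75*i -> [3, 78, 153, 228, 303]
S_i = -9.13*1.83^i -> [-9.13, -16.71, -30.58, -55.95, -102.39]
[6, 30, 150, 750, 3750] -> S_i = 6*5^i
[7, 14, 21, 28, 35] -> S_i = 7 + 7*i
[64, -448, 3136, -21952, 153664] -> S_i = 64*-7^i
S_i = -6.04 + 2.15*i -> [-6.04, -3.89, -1.74, 0.41, 2.56]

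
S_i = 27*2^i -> [27, 54, 108, 216, 432]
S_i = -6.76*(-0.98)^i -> [-6.76, 6.62, -6.49, 6.36, -6.24]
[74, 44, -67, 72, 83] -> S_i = Random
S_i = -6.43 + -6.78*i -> [-6.43, -13.21, -19.99, -26.77, -33.55]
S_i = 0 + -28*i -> [0, -28, -56, -84, -112]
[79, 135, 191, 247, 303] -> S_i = 79 + 56*i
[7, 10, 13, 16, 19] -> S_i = 7 + 3*i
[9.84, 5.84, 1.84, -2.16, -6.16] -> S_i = 9.84 + -4.00*i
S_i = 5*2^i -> [5, 10, 20, 40, 80]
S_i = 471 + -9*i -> [471, 462, 453, 444, 435]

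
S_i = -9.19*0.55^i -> [-9.19, -5.05, -2.78, -1.53, -0.84]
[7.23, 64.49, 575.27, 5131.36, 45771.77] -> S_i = 7.23*8.92^i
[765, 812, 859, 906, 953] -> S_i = 765 + 47*i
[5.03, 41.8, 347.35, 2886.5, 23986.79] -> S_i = 5.03*8.31^i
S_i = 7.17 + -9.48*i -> [7.17, -2.31, -11.79, -21.27, -30.75]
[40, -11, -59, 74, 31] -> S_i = Random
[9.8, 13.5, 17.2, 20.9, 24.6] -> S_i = 9.80 + 3.70*i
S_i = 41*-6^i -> [41, -246, 1476, -8856, 53136]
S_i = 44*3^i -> [44, 132, 396, 1188, 3564]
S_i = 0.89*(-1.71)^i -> [0.89, -1.52, 2.6, -4.45, 7.61]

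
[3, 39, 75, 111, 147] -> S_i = 3 + 36*i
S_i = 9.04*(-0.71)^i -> [9.04, -6.42, 4.56, -3.24, 2.3]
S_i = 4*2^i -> [4, 8, 16, 32, 64]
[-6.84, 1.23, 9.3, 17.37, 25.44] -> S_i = -6.84 + 8.07*i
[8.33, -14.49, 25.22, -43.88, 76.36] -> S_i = 8.33*(-1.74)^i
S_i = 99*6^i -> [99, 594, 3564, 21384, 128304]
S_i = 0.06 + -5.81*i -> [0.06, -5.75, -11.56, -17.37, -23.18]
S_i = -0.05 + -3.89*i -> [-0.05, -3.94, -7.83, -11.72, -15.61]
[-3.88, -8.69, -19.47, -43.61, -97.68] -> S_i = -3.88*2.24^i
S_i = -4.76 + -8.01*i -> [-4.76, -12.77, -20.78, -28.79, -36.8]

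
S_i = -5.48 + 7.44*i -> [-5.48, 1.96, 9.4, 16.84, 24.28]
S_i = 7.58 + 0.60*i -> [7.58, 8.18, 8.78, 9.38, 9.98]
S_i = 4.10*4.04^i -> [4.1, 16.56, 66.92, 270.35, 1092.22]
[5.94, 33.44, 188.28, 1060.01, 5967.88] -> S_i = 5.94*5.63^i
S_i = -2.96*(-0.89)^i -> [-2.96, 2.63, -2.34, 2.09, -1.86]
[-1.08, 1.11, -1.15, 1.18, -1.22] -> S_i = -1.08*(-1.03)^i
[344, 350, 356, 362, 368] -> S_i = 344 + 6*i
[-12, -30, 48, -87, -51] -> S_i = Random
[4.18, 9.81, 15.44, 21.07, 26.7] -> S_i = 4.18 + 5.63*i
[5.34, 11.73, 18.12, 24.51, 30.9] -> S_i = 5.34 + 6.39*i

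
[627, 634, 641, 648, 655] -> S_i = 627 + 7*i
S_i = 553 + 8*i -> [553, 561, 569, 577, 585]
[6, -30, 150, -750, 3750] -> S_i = 6*-5^i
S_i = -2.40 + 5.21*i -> [-2.4, 2.81, 8.02, 13.23, 18.44]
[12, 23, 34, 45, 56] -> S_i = 12 + 11*i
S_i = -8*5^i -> [-8, -40, -200, -1000, -5000]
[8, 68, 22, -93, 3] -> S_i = Random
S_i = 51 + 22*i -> [51, 73, 95, 117, 139]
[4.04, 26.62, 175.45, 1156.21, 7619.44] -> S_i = 4.04*6.59^i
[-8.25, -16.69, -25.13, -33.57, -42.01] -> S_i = -8.25 + -8.44*i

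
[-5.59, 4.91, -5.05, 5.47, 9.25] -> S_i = Random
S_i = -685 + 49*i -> [-685, -636, -587, -538, -489]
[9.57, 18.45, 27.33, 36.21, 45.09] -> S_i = 9.57 + 8.88*i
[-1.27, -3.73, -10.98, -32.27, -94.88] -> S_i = -1.27*2.94^i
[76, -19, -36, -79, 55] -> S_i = Random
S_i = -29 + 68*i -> [-29, 39, 107, 175, 243]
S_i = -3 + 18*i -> [-3, 15, 33, 51, 69]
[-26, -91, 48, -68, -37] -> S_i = Random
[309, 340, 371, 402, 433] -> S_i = 309 + 31*i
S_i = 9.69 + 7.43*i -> [9.69, 17.12, 24.55, 31.98, 39.41]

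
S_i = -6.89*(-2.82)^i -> [-6.89, 19.43, -54.79, 154.51, -435.73]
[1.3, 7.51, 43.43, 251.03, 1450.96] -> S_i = 1.30*5.78^i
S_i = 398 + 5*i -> [398, 403, 408, 413, 418]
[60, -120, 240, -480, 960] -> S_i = 60*-2^i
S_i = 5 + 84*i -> [5, 89, 173, 257, 341]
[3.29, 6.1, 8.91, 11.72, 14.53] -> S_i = 3.29 + 2.81*i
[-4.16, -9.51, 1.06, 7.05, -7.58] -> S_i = Random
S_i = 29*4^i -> [29, 116, 464, 1856, 7424]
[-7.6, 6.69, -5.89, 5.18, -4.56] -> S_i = -7.60*(-0.88)^i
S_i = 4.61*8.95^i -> [4.61, 41.26, 369.27, 3304.99, 29579.65]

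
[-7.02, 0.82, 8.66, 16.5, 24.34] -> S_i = -7.02 + 7.84*i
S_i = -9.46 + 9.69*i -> [-9.46, 0.23, 9.92, 19.61, 29.3]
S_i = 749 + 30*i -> [749, 779, 809, 839, 869]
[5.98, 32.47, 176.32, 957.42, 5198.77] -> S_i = 5.98*5.43^i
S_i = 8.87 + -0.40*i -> [8.87, 8.47, 8.07, 7.67, 7.27]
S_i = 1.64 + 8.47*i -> [1.64, 10.11, 18.58, 27.05, 35.52]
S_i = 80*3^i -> [80, 240, 720, 2160, 6480]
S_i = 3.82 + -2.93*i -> [3.82, 0.89, -2.04, -4.97, -7.9]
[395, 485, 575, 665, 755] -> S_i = 395 + 90*i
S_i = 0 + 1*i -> [0, 1, 2, 3, 4]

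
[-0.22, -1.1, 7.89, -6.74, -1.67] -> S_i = Random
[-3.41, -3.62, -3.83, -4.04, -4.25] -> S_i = -3.41 + -0.21*i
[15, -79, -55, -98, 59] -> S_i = Random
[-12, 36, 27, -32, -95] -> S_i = Random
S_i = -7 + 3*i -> [-7, -4, -1, 2, 5]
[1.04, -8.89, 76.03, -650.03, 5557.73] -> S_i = 1.04*(-8.55)^i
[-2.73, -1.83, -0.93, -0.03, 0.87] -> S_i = -2.73 + 0.90*i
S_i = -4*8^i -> [-4, -32, -256, -2048, -16384]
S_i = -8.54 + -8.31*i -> [-8.54, -16.85, -25.16, -33.47, -41.78]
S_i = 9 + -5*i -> [9, 4, -1, -6, -11]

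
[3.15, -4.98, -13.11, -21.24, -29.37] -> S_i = 3.15 + -8.13*i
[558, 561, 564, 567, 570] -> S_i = 558 + 3*i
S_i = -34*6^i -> [-34, -204, -1224, -7344, -44064]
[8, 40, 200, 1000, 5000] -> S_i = 8*5^i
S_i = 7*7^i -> [7, 49, 343, 2401, 16807]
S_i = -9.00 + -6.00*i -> [-9.0, -15.0, -21.0, -27.0, -33.0]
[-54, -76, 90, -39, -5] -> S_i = Random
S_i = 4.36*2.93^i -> [4.36, 12.77, 37.43, 109.67, 321.33]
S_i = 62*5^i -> [62, 310, 1550, 7750, 38750]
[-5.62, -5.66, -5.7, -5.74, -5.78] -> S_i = -5.62 + -0.04*i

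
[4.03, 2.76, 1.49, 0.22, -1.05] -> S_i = 4.03 + -1.27*i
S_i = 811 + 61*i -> [811, 872, 933, 994, 1055]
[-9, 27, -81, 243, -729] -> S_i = -9*-3^i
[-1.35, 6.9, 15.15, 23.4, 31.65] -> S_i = -1.35 + 8.25*i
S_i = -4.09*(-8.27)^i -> [-4.09, 33.82, -279.73, 2313.34, -19131.34]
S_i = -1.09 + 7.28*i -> [-1.09, 6.19, 13.47, 20.75, 28.03]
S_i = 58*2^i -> [58, 116, 232, 464, 928]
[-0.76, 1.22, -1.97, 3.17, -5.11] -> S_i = -0.76*(-1.61)^i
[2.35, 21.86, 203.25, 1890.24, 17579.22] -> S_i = 2.35*9.30^i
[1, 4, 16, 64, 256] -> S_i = 1*4^i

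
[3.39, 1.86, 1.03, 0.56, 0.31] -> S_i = 3.39*0.55^i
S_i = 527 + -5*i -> [527, 522, 517, 512, 507]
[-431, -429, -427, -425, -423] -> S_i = -431 + 2*i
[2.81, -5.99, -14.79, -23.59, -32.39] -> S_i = 2.81 + -8.80*i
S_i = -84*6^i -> [-84, -504, -3024, -18144, -108864]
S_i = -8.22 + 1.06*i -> [-8.22, -7.16, -6.1, -5.04, -3.98]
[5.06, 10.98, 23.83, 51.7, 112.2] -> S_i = 5.06*2.17^i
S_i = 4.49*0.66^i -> [4.49, 2.96, 1.96, 1.29, 0.85]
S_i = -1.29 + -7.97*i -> [-1.29, -9.26, -17.23, -25.2, -33.17]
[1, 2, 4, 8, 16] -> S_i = 1*2^i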